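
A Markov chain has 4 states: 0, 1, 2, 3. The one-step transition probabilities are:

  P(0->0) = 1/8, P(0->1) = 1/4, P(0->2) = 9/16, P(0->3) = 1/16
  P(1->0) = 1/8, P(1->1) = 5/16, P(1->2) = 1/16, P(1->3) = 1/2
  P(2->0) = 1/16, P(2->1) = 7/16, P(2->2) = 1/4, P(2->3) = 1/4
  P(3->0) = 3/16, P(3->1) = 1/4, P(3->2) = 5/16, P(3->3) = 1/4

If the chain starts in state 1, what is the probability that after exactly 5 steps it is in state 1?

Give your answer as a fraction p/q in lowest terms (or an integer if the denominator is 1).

Computing P^5 by repeated multiplication:
P^1 =
  0: [1/8, 1/4, 9/16, 1/16]
  1: [1/8, 5/16, 1/16, 1/2]
  2: [1/16, 7/16, 1/4, 1/4]
  3: [3/16, 1/4, 5/16, 1/4]
P^2 =
  0: [3/32, 95/256, 63/256, 37/128]
  1: [39/256, 9/32, 67/256, 39/128]
  2: [1/8, 83/256, 13/64, 89/256]
  3: [31/256, 83/256, 71/256, 71/256]
P^3 =
  0: [523/4096, 327/1024, 933/4096, 333/1024]
  1: [523/4096, 1297/4096, 1081/4096, 1195/4096]
  2: [549/4096, 1263/4096, 1/4, 315/1024]
  3: [1/8, 165/512, 1001/4096, 1263/4096]
P^4 =
  0: [8591/65536, 20491/65536, 16407/65536, 20047/65536]
  1: [4153/32768, 5231/16384, 16303/65536, 20003/65536]
  2: [2107/16384, 20719/65536, 2075/8192, 19789/65536]
  3: [4227/32768, 20707/65536, 16247/65536, 629/2048]
P^5 =
  0: [16839/131072, 20741/65536, 263673/1048576, 318335/1048576]
  1: [33693/262144, 331977/1048576, 260905/1048576, 160461/524288]
  2: [134261/1048576, 332663/1048576, 65479/262144, 39967/131072]
  3: [134953/1048576, 41449/131072, 262421/1048576, 159805/524288]

(P^5)[1 -> 1] = 331977/1048576

Answer: 331977/1048576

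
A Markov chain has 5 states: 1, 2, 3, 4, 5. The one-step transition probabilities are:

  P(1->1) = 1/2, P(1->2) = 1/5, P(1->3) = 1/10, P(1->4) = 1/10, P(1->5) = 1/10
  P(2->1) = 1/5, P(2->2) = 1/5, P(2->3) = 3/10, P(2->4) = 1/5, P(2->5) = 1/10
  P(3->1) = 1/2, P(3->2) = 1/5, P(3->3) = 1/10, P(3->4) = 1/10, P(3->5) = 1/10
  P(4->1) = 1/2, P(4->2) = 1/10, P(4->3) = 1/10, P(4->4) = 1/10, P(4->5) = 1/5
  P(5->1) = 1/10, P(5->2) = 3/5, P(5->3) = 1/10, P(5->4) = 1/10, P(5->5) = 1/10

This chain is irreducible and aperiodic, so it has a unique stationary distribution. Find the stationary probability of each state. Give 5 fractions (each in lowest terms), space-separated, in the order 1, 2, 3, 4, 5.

Answer: 969/2515 117/503 737/5030 62/503 113/1006

Derivation:
The stationary distribution satisfies pi = pi * P, i.e.:
  pi_1 = 1/2*pi_1 + 1/5*pi_2 + 1/2*pi_3 + 1/2*pi_4 + 1/10*pi_5
  pi_2 = 1/5*pi_1 + 1/5*pi_2 + 1/5*pi_3 + 1/10*pi_4 + 3/5*pi_5
  pi_3 = 1/10*pi_1 + 3/10*pi_2 + 1/10*pi_3 + 1/10*pi_4 + 1/10*pi_5
  pi_4 = 1/10*pi_1 + 1/5*pi_2 + 1/10*pi_3 + 1/10*pi_4 + 1/10*pi_5
  pi_5 = 1/10*pi_1 + 1/10*pi_2 + 1/10*pi_3 + 1/5*pi_4 + 1/10*pi_5
with normalization: pi_1 + pi_2 + pi_3 + pi_4 + pi_5 = 1.

Using the first 4 balance equations plus normalization, the linear system A*pi = b is:
  [-1/2, 1/5, 1/2, 1/2, 1/10] . pi = 0
  [1/5, -4/5, 1/5, 1/10, 3/5] . pi = 0
  [1/10, 3/10, -9/10, 1/10, 1/10] . pi = 0
  [1/10, 1/5, 1/10, -9/10, 1/10] . pi = 0
  [1, 1, 1, 1, 1] . pi = 1

Solving yields:
  pi_1 = 969/2515
  pi_2 = 117/503
  pi_3 = 737/5030
  pi_4 = 62/503
  pi_5 = 113/1006

Verification (pi * P):
  969/2515*1/2 + 117/503*1/5 + 737/5030*1/2 + 62/503*1/2 + 113/1006*1/10 = 969/2515 = pi_1  (ok)
  969/2515*1/5 + 117/503*1/5 + 737/5030*1/5 + 62/503*1/10 + 113/1006*3/5 = 117/503 = pi_2  (ok)
  969/2515*1/10 + 117/503*3/10 + 737/5030*1/10 + 62/503*1/10 + 113/1006*1/10 = 737/5030 = pi_3  (ok)
  969/2515*1/10 + 117/503*1/5 + 737/5030*1/10 + 62/503*1/10 + 113/1006*1/10 = 62/503 = pi_4  (ok)
  969/2515*1/10 + 117/503*1/10 + 737/5030*1/10 + 62/503*1/5 + 113/1006*1/10 = 113/1006 = pi_5  (ok)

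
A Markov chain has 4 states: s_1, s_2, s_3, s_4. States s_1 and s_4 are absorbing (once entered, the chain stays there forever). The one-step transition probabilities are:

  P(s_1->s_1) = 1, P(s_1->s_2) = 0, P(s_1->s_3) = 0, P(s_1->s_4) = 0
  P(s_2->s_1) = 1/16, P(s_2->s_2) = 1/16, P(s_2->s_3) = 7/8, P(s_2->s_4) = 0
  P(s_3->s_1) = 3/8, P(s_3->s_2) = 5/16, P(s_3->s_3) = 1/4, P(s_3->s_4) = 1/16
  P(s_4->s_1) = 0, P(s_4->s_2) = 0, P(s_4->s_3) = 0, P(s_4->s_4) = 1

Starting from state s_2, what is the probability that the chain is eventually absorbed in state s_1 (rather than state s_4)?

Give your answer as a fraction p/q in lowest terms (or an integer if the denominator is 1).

Let a_i = P(absorbed in s_1 | start in state i).
Boundary conditions: a_s_1 = 1, a_s_4 = 0.
For each transient state i, a_i = sum_j P(i->j) * a_j:
  a_s_2 = 1/16*a_s_1 + 1/16*a_s_2 + 7/8*a_s_3 + 0*a_s_4
  a_s_3 = 3/8*a_s_1 + 5/16*a_s_2 + 1/4*a_s_3 + 1/16*a_s_4

Substituting a_s_1 = 1 and a_s_4 = 0, rearrange to (I - Q) a = r where r[i] = P(i -> s_1):
  [15/16, -7/8] . (a_s_2, a_s_3) = 1/16
  [-5/16, 3/4] . (a_s_2, a_s_3) = 3/8

Solving yields:
  a_s_2 = 48/55
  a_s_3 = 19/22

Starting state is s_2, so the absorption probability is a_s_2 = 48/55.

Answer: 48/55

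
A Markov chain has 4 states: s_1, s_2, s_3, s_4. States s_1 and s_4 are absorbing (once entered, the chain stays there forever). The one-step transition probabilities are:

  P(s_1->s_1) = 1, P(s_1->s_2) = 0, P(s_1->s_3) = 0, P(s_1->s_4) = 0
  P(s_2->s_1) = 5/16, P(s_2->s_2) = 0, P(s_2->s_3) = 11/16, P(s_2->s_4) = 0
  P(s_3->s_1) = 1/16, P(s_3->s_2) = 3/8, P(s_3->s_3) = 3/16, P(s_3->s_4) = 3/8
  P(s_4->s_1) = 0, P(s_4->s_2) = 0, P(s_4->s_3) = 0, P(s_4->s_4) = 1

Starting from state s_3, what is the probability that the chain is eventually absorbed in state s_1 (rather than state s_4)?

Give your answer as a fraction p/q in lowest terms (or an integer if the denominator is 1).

Answer: 23/71

Derivation:
Let a_i = P(absorbed in s_1 | start in state i).
Boundary conditions: a_s_1 = 1, a_s_4 = 0.
For each transient state i, a_i = sum_j P(i->j) * a_j:
  a_s_2 = 5/16*a_s_1 + 0*a_s_2 + 11/16*a_s_3 + 0*a_s_4
  a_s_3 = 1/16*a_s_1 + 3/8*a_s_2 + 3/16*a_s_3 + 3/8*a_s_4

Substituting a_s_1 = 1 and a_s_4 = 0, rearrange to (I - Q) a = r where r[i] = P(i -> s_1):
  [1, -11/16] . (a_s_2, a_s_3) = 5/16
  [-3/8, 13/16] . (a_s_2, a_s_3) = 1/16

Solving yields:
  a_s_2 = 38/71
  a_s_3 = 23/71

Starting state is s_3, so the absorption probability is a_s_3 = 23/71.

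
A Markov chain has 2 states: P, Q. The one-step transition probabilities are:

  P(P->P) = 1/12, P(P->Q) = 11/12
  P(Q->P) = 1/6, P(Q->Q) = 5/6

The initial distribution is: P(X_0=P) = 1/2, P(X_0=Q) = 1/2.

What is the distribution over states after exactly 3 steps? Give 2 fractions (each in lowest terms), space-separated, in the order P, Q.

Propagating the distribution step by step (d_{t+1} = d_t * P):
d_0 = (P=1/2, Q=1/2)
  d_1[P] = 1/2*1/12 + 1/2*1/6 = 1/8
  d_1[Q] = 1/2*11/12 + 1/2*5/6 = 7/8
d_1 = (P=1/8, Q=7/8)
  d_2[P] = 1/8*1/12 + 7/8*1/6 = 5/32
  d_2[Q] = 1/8*11/12 + 7/8*5/6 = 27/32
d_2 = (P=5/32, Q=27/32)
  d_3[P] = 5/32*1/12 + 27/32*1/6 = 59/384
  d_3[Q] = 5/32*11/12 + 27/32*5/6 = 325/384
d_3 = (P=59/384, Q=325/384)

Answer: 59/384 325/384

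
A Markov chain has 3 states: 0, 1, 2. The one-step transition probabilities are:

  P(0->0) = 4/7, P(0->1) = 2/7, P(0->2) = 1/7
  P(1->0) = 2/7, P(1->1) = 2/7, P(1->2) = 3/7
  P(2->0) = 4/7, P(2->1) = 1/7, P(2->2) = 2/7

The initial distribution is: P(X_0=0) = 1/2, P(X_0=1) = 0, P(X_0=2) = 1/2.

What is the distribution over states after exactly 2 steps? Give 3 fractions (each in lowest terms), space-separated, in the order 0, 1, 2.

Answer: 25/49 25/98 23/98

Derivation:
Propagating the distribution step by step (d_{t+1} = d_t * P):
d_0 = (0=1/2, 1=0, 2=1/2)
  d_1[0] = 1/2*4/7 + 0*2/7 + 1/2*4/7 = 4/7
  d_1[1] = 1/2*2/7 + 0*2/7 + 1/2*1/7 = 3/14
  d_1[2] = 1/2*1/7 + 0*3/7 + 1/2*2/7 = 3/14
d_1 = (0=4/7, 1=3/14, 2=3/14)
  d_2[0] = 4/7*4/7 + 3/14*2/7 + 3/14*4/7 = 25/49
  d_2[1] = 4/7*2/7 + 3/14*2/7 + 3/14*1/7 = 25/98
  d_2[2] = 4/7*1/7 + 3/14*3/7 + 3/14*2/7 = 23/98
d_2 = (0=25/49, 1=25/98, 2=23/98)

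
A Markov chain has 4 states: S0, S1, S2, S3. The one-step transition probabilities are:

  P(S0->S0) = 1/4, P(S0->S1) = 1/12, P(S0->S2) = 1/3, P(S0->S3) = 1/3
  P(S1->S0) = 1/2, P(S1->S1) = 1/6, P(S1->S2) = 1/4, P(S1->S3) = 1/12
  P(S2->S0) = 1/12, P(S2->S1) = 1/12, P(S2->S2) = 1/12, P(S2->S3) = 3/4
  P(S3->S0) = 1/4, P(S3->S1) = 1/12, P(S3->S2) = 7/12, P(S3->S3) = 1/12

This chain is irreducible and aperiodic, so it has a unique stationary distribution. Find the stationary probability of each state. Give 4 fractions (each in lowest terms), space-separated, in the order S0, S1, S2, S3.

The stationary distribution satisfies pi = pi * P, i.e.:
  pi_S0 = 1/4*pi_S0 + 1/2*pi_S1 + 1/12*pi_S2 + 1/4*pi_S3
  pi_S1 = 1/12*pi_S0 + 1/6*pi_S1 + 1/12*pi_S2 + 1/12*pi_S3
  pi_S2 = 1/3*pi_S0 + 1/4*pi_S1 + 1/12*pi_S2 + 7/12*pi_S3
  pi_S3 = 1/3*pi_S0 + 1/12*pi_S1 + 3/4*pi_S2 + 1/12*pi_S3
with normalization: pi_S0 + pi_S1 + pi_S2 + pi_S3 = 1.

Using the first 3 balance equations plus normalization, the linear system A*pi = b is:
  [-3/4, 1/2, 1/12, 1/4] . pi = 0
  [1/12, -5/6, 1/12, 1/12] . pi = 0
  [1/3, 1/4, -11/12, 7/12] . pi = 0
  [1, 1, 1, 1] . pi = 1

Solving yields:
  pi_S0 = 251/1155
  pi_S1 = 1/11
  pi_S2 = 128/385
  pi_S3 = 83/231

Verification (pi * P):
  251/1155*1/4 + 1/11*1/2 + 128/385*1/12 + 83/231*1/4 = 251/1155 = pi_S0  (ok)
  251/1155*1/12 + 1/11*1/6 + 128/385*1/12 + 83/231*1/12 = 1/11 = pi_S1  (ok)
  251/1155*1/3 + 1/11*1/4 + 128/385*1/12 + 83/231*7/12 = 128/385 = pi_S2  (ok)
  251/1155*1/3 + 1/11*1/12 + 128/385*3/4 + 83/231*1/12 = 83/231 = pi_S3  (ok)

Answer: 251/1155 1/11 128/385 83/231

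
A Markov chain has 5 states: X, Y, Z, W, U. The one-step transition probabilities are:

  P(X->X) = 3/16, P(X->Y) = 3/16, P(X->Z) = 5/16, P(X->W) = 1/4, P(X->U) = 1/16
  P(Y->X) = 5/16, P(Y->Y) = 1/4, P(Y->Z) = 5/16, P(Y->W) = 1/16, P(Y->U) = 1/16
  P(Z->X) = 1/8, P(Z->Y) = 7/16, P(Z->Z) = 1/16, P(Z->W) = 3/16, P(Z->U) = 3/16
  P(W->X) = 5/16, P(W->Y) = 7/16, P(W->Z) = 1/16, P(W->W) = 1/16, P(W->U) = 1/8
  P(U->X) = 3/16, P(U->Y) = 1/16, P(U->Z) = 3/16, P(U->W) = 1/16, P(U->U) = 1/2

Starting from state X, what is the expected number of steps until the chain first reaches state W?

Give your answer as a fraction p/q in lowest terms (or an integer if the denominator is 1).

Let h_i = expected steps to first reach W from state i.
Boundary: h_W = 0.
First-step equations for the other states:
  h_X = 1 + 3/16*h_X + 3/16*h_Y + 5/16*h_Z + 1/4*h_W + 1/16*h_U
  h_Y = 1 + 5/16*h_X + 1/4*h_Y + 5/16*h_Z + 1/16*h_W + 1/16*h_U
  h_Z = 1 + 1/8*h_X + 7/16*h_Y + 1/16*h_Z + 3/16*h_W + 3/16*h_U
  h_U = 1 + 3/16*h_X + 1/16*h_Y + 3/16*h_Z + 1/16*h_W + 1/2*h_U

Substituting h_W = 0 and rearranging gives the linear system (I - Q) h = 1:
  [13/16, -3/16, -5/16, -1/16] . (h_X, h_Y, h_Z, h_U) = 1
  [-5/16, 3/4, -5/16, -1/16] . (h_X, h_Y, h_Z, h_U) = 1
  [-1/8, -7/16, 15/16, -3/16] . (h_X, h_Y, h_Z, h_U) = 1
  [-3/16, -1/16, -3/16, 1/2] . (h_X, h_Y, h_Z, h_U) = 1

Solving yields:
  h_X = 14720/2351
  h_Y = 17664/2351
  h_Z = 16432/2351
  h_U = 18592/2351

Starting state is X, so the expected hitting time is h_X = 14720/2351.

Answer: 14720/2351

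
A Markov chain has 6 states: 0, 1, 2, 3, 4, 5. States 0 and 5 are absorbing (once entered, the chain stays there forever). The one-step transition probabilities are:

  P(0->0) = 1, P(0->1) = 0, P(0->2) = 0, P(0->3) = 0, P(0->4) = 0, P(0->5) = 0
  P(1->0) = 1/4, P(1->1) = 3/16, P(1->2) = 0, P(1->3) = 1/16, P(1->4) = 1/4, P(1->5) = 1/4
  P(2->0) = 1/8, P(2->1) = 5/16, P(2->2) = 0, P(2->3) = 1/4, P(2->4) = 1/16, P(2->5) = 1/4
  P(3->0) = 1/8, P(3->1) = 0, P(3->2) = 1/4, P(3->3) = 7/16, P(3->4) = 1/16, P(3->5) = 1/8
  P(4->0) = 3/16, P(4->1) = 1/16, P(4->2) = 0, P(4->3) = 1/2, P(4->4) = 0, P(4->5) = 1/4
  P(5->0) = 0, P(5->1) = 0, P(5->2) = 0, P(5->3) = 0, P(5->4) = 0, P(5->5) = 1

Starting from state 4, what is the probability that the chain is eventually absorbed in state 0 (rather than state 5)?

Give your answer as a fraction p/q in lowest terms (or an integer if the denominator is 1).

Answer: 857/1921

Derivation:
Let a_i = P(absorbed in 0 | start in state i).
Boundary conditions: a_0 = 1, a_5 = 0.
For each transient state i, a_i = sum_j P(i->j) * a_j:
  a_1 = 1/4*a_0 + 3/16*a_1 + 0*a_2 + 1/16*a_3 + 1/4*a_4 + 1/4*a_5
  a_2 = 1/8*a_0 + 5/16*a_1 + 0*a_2 + 1/4*a_3 + 1/16*a_4 + 1/4*a_5
  a_3 = 1/8*a_0 + 0*a_1 + 1/4*a_2 + 7/16*a_3 + 1/16*a_4 + 1/8*a_5
  a_4 = 3/16*a_0 + 1/16*a_1 + 0*a_2 + 1/2*a_3 + 0*a_4 + 1/4*a_5

Substituting a_0 = 1 and a_5 = 0, rearrange to (I - Q) a = r where r[i] = P(i -> 0):
  [13/16, 0, -1/16, -1/4] . (a_1, a_2, a_3, a_4) = 1/4
  [-5/16, 1, -1/4, -1/16] . (a_1, a_2, a_3, a_4) = 1/8
  [0, -1/4, 9/16, -1/16] . (a_1, a_2, a_3, a_4) = 1/8
  [-1/16, 0, -1/2, 1] . (a_1, a_2, a_3, a_4) = 3/16

Solving yields:
  a_1 = 2767/5763
  a_2 = 1603/3842
  a_3 = 155/339
  a_4 = 857/1921

Starting state is 4, so the absorption probability is a_4 = 857/1921.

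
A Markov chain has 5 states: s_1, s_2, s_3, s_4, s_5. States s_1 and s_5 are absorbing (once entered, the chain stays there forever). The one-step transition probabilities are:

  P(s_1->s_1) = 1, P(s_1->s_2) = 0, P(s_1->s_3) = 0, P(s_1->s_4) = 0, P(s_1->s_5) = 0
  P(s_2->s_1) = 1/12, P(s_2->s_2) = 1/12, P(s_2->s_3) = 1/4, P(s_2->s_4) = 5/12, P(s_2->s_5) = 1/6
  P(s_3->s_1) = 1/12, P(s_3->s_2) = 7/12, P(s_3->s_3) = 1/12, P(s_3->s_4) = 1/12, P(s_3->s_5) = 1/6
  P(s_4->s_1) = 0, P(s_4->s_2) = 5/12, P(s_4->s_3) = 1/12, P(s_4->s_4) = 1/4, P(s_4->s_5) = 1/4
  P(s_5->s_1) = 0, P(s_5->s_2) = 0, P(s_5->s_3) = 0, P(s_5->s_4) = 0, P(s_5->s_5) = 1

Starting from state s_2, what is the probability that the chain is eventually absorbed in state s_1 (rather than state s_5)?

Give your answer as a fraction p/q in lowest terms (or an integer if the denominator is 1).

Let a_i = P(absorbed in s_1 | start in state i).
Boundary conditions: a_s_1 = 1, a_s_5 = 0.
For each transient state i, a_i = sum_j P(i->j) * a_j:
  a_s_2 = 1/12*a_s_1 + 1/12*a_s_2 + 1/4*a_s_3 + 5/12*a_s_4 + 1/6*a_s_5
  a_s_3 = 1/12*a_s_1 + 7/12*a_s_2 + 1/12*a_s_3 + 1/12*a_s_4 + 1/6*a_s_5
  a_s_4 = 0*a_s_1 + 5/12*a_s_2 + 1/12*a_s_3 + 1/4*a_s_4 + 1/4*a_s_5

Substituting a_s_1 = 1 and a_s_5 = 0, rearrange to (I - Q) a = r where r[i] = P(i -> s_1):
  [11/12, -1/4, -5/12] . (a_s_2, a_s_3, a_s_4) = 1/12
  [-7/12, 11/12, -1/12] . (a_s_2, a_s_3, a_s_4) = 1/12
  [-5/12, -1/12, 3/4] . (a_s_2, a_s_3, a_s_4) = 0

Solving yields:
  a_s_2 = 65/282
  a_s_3 = 71/282
  a_s_4 = 22/141

Starting state is s_2, so the absorption probability is a_s_2 = 65/282.

Answer: 65/282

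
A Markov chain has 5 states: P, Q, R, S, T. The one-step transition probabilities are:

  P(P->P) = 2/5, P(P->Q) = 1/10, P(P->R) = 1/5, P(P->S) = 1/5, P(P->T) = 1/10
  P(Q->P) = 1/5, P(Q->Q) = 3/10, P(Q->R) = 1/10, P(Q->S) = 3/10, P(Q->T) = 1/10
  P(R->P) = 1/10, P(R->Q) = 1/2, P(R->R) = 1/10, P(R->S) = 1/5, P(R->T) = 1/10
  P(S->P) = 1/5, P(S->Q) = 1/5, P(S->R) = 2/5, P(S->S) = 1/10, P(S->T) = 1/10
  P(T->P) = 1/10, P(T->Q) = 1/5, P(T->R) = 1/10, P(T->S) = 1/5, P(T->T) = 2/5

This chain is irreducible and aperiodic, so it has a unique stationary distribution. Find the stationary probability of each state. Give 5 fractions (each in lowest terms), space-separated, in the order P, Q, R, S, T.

Answer: 485/2317 86/331 423/2317 68/331 1/7

Derivation:
The stationary distribution satisfies pi = pi * P, i.e.:
  pi_P = 2/5*pi_P + 1/5*pi_Q + 1/10*pi_R + 1/5*pi_S + 1/10*pi_T
  pi_Q = 1/10*pi_P + 3/10*pi_Q + 1/2*pi_R + 1/5*pi_S + 1/5*pi_T
  pi_R = 1/5*pi_P + 1/10*pi_Q + 1/10*pi_R + 2/5*pi_S + 1/10*pi_T
  pi_S = 1/5*pi_P + 3/10*pi_Q + 1/5*pi_R + 1/10*pi_S + 1/5*pi_T
  pi_T = 1/10*pi_P + 1/10*pi_Q + 1/10*pi_R + 1/10*pi_S + 2/5*pi_T
with normalization: pi_P + pi_Q + pi_R + pi_S + pi_T = 1.

Using the first 4 balance equations plus normalization, the linear system A*pi = b is:
  [-3/5, 1/5, 1/10, 1/5, 1/10] . pi = 0
  [1/10, -7/10, 1/2, 1/5, 1/5] . pi = 0
  [1/5, 1/10, -9/10, 2/5, 1/10] . pi = 0
  [1/5, 3/10, 1/5, -9/10, 1/5] . pi = 0
  [1, 1, 1, 1, 1] . pi = 1

Solving yields:
  pi_P = 485/2317
  pi_Q = 86/331
  pi_R = 423/2317
  pi_S = 68/331
  pi_T = 1/7

Verification (pi * P):
  485/2317*2/5 + 86/331*1/5 + 423/2317*1/10 + 68/331*1/5 + 1/7*1/10 = 485/2317 = pi_P  (ok)
  485/2317*1/10 + 86/331*3/10 + 423/2317*1/2 + 68/331*1/5 + 1/7*1/5 = 86/331 = pi_Q  (ok)
  485/2317*1/5 + 86/331*1/10 + 423/2317*1/10 + 68/331*2/5 + 1/7*1/10 = 423/2317 = pi_R  (ok)
  485/2317*1/5 + 86/331*3/10 + 423/2317*1/5 + 68/331*1/10 + 1/7*1/5 = 68/331 = pi_S  (ok)
  485/2317*1/10 + 86/331*1/10 + 423/2317*1/10 + 68/331*1/10 + 1/7*2/5 = 1/7 = pi_T  (ok)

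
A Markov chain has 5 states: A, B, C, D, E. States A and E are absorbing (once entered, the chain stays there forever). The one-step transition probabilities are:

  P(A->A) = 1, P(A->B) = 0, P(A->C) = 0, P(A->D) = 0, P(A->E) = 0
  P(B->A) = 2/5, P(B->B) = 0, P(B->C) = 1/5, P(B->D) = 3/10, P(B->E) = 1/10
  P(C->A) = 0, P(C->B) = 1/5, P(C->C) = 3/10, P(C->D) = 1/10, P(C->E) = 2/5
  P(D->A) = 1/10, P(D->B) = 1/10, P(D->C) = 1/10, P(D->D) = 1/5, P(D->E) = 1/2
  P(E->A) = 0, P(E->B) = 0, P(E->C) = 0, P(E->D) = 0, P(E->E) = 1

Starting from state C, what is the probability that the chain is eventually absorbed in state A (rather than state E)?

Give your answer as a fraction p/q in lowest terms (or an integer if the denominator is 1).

Let a_i = P(absorbed in A | start in state i).
Boundary conditions: a_A = 1, a_E = 0.
For each transient state i, a_i = sum_j P(i->j) * a_j:
  a_B = 2/5*a_A + 0*a_B + 1/5*a_C + 3/10*a_D + 1/10*a_E
  a_C = 0*a_A + 1/5*a_B + 3/10*a_C + 1/10*a_D + 2/5*a_E
  a_D = 1/10*a_A + 1/10*a_B + 1/10*a_C + 1/5*a_D + 1/2*a_E

Substituting a_A = 1 and a_E = 0, rearrange to (I - Q) a = r where r[i] = P(i -> A):
  [1, -1/5, -3/10] . (a_B, a_C, a_D) = 2/5
  [-1/5, 7/10, -1/10] . (a_B, a_C, a_D) = 0
  [-1/10, -1/10, 4/5] . (a_B, a_C, a_D) = 1/10

Solving yields:
  a_B = 81/163
  a_C = 28/163
  a_D = 34/163

Starting state is C, so the absorption probability is a_C = 28/163.

Answer: 28/163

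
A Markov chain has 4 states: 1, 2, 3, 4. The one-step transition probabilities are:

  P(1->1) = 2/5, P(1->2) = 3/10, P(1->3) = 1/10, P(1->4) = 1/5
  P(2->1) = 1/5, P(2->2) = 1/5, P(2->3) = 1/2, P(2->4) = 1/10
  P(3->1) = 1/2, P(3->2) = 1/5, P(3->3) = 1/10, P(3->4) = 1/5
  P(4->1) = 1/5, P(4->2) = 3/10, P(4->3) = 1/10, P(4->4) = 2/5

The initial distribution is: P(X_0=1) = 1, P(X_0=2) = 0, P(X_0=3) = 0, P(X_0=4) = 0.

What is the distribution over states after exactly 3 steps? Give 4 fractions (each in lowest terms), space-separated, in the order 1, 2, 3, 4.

Propagating the distribution step by step (d_{t+1} = d_t * P):
d_0 = (1=1, 2=0, 3=0, 4=0)
  d_1[1] = 1*2/5 + 0*1/5 + 0*1/2 + 0*1/5 = 2/5
  d_1[2] = 1*3/10 + 0*1/5 + 0*1/5 + 0*3/10 = 3/10
  d_1[3] = 1*1/10 + 0*1/2 + 0*1/10 + 0*1/10 = 1/10
  d_1[4] = 1*1/5 + 0*1/10 + 0*1/5 + 0*2/5 = 1/5
d_1 = (1=2/5, 2=3/10, 3=1/10, 4=1/5)
  d_2[1] = 2/5*2/5 + 3/10*1/5 + 1/10*1/2 + 1/5*1/5 = 31/100
  d_2[2] = 2/5*3/10 + 3/10*1/5 + 1/10*1/5 + 1/5*3/10 = 13/50
  d_2[3] = 2/5*1/10 + 3/10*1/2 + 1/10*1/10 + 1/5*1/10 = 11/50
  d_2[4] = 2/5*1/5 + 3/10*1/10 + 1/10*1/5 + 1/5*2/5 = 21/100
d_2 = (1=31/100, 2=13/50, 3=11/50, 4=21/100)
  d_3[1] = 31/100*2/5 + 13/50*1/5 + 11/50*1/2 + 21/100*1/5 = 41/125
  d_3[2] = 31/100*3/10 + 13/50*1/5 + 11/50*1/5 + 21/100*3/10 = 63/250
  d_3[3] = 31/100*1/10 + 13/50*1/2 + 11/50*1/10 + 21/100*1/10 = 51/250
  d_3[4] = 31/100*1/5 + 13/50*1/10 + 11/50*1/5 + 21/100*2/5 = 27/125
d_3 = (1=41/125, 2=63/250, 3=51/250, 4=27/125)

Answer: 41/125 63/250 51/250 27/125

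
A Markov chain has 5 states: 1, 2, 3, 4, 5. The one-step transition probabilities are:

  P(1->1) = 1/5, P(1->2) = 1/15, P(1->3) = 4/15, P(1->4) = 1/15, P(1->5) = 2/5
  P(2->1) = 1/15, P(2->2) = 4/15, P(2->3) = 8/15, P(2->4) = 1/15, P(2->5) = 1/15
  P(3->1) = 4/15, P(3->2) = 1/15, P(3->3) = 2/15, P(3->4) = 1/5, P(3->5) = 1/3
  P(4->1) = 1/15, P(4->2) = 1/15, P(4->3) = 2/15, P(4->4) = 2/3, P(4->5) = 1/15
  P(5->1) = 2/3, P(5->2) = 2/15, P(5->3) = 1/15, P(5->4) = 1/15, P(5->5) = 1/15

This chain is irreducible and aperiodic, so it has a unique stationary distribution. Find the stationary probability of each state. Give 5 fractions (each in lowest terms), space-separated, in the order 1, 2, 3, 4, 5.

The stationary distribution satisfies pi = pi * P, i.e.:
  pi_1 = 1/5*pi_1 + 1/15*pi_2 + 4/15*pi_3 + 1/15*pi_4 + 2/3*pi_5
  pi_2 = 1/15*pi_1 + 4/15*pi_2 + 1/15*pi_3 + 1/15*pi_4 + 2/15*pi_5
  pi_3 = 4/15*pi_1 + 8/15*pi_2 + 2/15*pi_3 + 2/15*pi_4 + 1/15*pi_5
  pi_4 = 1/15*pi_1 + 1/15*pi_2 + 1/5*pi_3 + 2/3*pi_4 + 1/15*pi_5
  pi_5 = 2/5*pi_1 + 1/15*pi_2 + 1/3*pi_3 + 1/15*pi_4 + 1/15*pi_5
with normalization: pi_1 + pi_2 + pi_3 + pi_4 + pi_5 = 1.

Using the first 4 balance equations plus normalization, the linear system A*pi = b is:
  [-4/5, 1/15, 4/15, 1/15, 2/3] . pi = 0
  [1/15, -11/15, 1/15, 1/15, 2/15] . pi = 0
  [4/15, 8/15, -13/15, 2/15, 1/15] . pi = 0
  [1/15, 1/15, 1/5, -1/3, 1/15] . pi = 0
  [1, 1, 1, 1, 1] . pi = 1

Solving yields:
  pi_1 = 1126/4243
  pi_2 = 2561/25458
  pi_3 = 828/4243
  pi_4 = 5899/25458
  pi_5 = 879/4243

Verification (pi * P):
  1126/4243*1/5 + 2561/25458*1/15 + 828/4243*4/15 + 5899/25458*1/15 + 879/4243*2/3 = 1126/4243 = pi_1  (ok)
  1126/4243*1/15 + 2561/25458*4/15 + 828/4243*1/15 + 5899/25458*1/15 + 879/4243*2/15 = 2561/25458 = pi_2  (ok)
  1126/4243*4/15 + 2561/25458*8/15 + 828/4243*2/15 + 5899/25458*2/15 + 879/4243*1/15 = 828/4243 = pi_3  (ok)
  1126/4243*1/15 + 2561/25458*1/15 + 828/4243*1/5 + 5899/25458*2/3 + 879/4243*1/15 = 5899/25458 = pi_4  (ok)
  1126/4243*2/5 + 2561/25458*1/15 + 828/4243*1/3 + 5899/25458*1/15 + 879/4243*1/15 = 879/4243 = pi_5  (ok)

Answer: 1126/4243 2561/25458 828/4243 5899/25458 879/4243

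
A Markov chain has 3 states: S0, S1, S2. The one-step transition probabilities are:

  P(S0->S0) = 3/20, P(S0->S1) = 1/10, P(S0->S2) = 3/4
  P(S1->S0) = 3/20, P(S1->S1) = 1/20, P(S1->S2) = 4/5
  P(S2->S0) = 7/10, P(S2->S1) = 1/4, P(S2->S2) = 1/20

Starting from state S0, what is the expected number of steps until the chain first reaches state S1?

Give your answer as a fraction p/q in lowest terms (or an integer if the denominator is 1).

Let h_i = expected steps to first reach S1 from state i.
Boundary: h_S1 = 0.
First-step equations for the other states:
  h_S0 = 1 + 3/20*h_S0 + 1/10*h_S1 + 3/4*h_S2
  h_S2 = 1 + 7/10*h_S0 + 1/4*h_S1 + 1/20*h_S2

Substituting h_S1 = 0 and rearranging gives the linear system (I - Q) h = 1:
  [17/20, -3/4] . (h_S0, h_S2) = 1
  [-7/10, 19/20] . (h_S0, h_S2) = 1

Solving yields:
  h_S0 = 680/113
  h_S2 = 620/113

Starting state is S0, so the expected hitting time is h_S0 = 680/113.

Answer: 680/113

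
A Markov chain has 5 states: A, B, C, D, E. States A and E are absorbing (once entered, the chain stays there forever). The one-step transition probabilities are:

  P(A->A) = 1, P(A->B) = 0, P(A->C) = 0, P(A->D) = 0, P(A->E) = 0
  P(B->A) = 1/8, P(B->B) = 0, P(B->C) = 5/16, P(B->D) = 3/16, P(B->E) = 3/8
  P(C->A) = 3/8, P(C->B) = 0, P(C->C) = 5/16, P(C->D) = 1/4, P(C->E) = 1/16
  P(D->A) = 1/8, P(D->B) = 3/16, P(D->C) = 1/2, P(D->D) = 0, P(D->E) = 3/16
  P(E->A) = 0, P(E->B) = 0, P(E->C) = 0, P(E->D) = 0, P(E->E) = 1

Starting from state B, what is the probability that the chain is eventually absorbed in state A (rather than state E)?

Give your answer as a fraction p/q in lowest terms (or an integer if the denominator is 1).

Answer: 1018/2145

Derivation:
Let a_i = P(absorbed in A | start in state i).
Boundary conditions: a_A = 1, a_E = 0.
For each transient state i, a_i = sum_j P(i->j) * a_j:
  a_B = 1/8*a_A + 0*a_B + 5/16*a_C + 3/16*a_D + 3/8*a_E
  a_C = 3/8*a_A + 0*a_B + 5/16*a_C + 1/4*a_D + 1/16*a_E
  a_D = 1/8*a_A + 3/16*a_B + 1/2*a_C + 0*a_D + 3/16*a_E

Substituting a_A = 1 and a_E = 0, rearrange to (I - Q) a = r where r[i] = P(i -> A):
  [1, -5/16, -3/16] . (a_B, a_C, a_D) = 1/8
  [0, 11/16, -1/4] . (a_B, a_C, a_D) = 3/8
  [-3/16, -1/2, 1] . (a_B, a_C, a_D) = 1/8

Solving yields:
  a_B = 1018/2145
  a_C = 1634/2145
  a_D = 116/195

Starting state is B, so the absorption probability is a_B = 1018/2145.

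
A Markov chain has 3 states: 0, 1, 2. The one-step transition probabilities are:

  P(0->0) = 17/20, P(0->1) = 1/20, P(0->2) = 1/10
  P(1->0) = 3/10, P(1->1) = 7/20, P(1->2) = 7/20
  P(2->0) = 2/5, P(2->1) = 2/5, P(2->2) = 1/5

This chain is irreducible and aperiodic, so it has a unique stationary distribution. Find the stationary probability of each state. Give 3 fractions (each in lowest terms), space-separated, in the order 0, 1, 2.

The stationary distribution satisfies pi = pi * P, i.e.:
  pi_0 = 17/20*pi_0 + 3/10*pi_1 + 2/5*pi_2
  pi_1 = 1/20*pi_0 + 7/20*pi_1 + 2/5*pi_2
  pi_2 = 1/10*pi_0 + 7/20*pi_1 + 1/5*pi_2
with normalization: pi_0 + pi_1 + pi_2 = 1.

Using the first 2 balance equations plus normalization, the linear system A*pi = b is:
  [-3/20, 3/10, 2/5] . pi = 0
  [1/20, -13/20, 2/5] . pi = 0
  [1, 1, 1] . pi = 1

Solving yields:
  pi_0 = 152/217
  pi_1 = 32/217
  pi_2 = 33/217

Verification (pi * P):
  152/217*17/20 + 32/217*3/10 + 33/217*2/5 = 152/217 = pi_0  (ok)
  152/217*1/20 + 32/217*7/20 + 33/217*2/5 = 32/217 = pi_1  (ok)
  152/217*1/10 + 32/217*7/20 + 33/217*1/5 = 33/217 = pi_2  (ok)

Answer: 152/217 32/217 33/217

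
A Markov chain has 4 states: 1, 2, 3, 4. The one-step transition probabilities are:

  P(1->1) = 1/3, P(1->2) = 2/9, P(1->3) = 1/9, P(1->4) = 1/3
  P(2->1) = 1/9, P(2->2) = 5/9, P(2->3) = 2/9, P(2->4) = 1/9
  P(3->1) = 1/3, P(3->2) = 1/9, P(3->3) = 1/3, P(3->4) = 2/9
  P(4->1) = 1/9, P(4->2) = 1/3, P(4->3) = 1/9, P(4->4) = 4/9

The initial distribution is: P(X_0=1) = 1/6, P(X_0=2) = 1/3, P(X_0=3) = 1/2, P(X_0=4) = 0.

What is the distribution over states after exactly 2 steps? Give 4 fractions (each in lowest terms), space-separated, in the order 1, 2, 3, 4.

Propagating the distribution step by step (d_{t+1} = d_t * P):
d_0 = (1=1/6, 2=1/3, 3=1/2, 4=0)
  d_1[1] = 1/6*1/3 + 1/3*1/9 + 1/2*1/3 + 0*1/9 = 7/27
  d_1[2] = 1/6*2/9 + 1/3*5/9 + 1/2*1/9 + 0*1/3 = 5/18
  d_1[3] = 1/6*1/9 + 1/3*2/9 + 1/2*1/3 + 0*1/9 = 7/27
  d_1[4] = 1/6*1/3 + 1/3*1/9 + 1/2*2/9 + 0*4/9 = 11/54
d_1 = (1=7/27, 2=5/18, 3=7/27, 4=11/54)
  d_2[1] = 7/27*1/3 + 5/18*1/9 + 7/27*1/3 + 11/54*1/9 = 55/243
  d_2[2] = 7/27*2/9 + 5/18*5/9 + 7/27*1/9 + 11/54*1/3 = 25/81
  d_2[3] = 7/27*1/9 + 5/18*2/9 + 7/27*1/3 + 11/54*1/9 = 97/486
  d_2[4] = 7/27*1/3 + 5/18*1/9 + 7/27*2/9 + 11/54*4/9 = 43/162
d_2 = (1=55/243, 2=25/81, 3=97/486, 4=43/162)

Answer: 55/243 25/81 97/486 43/162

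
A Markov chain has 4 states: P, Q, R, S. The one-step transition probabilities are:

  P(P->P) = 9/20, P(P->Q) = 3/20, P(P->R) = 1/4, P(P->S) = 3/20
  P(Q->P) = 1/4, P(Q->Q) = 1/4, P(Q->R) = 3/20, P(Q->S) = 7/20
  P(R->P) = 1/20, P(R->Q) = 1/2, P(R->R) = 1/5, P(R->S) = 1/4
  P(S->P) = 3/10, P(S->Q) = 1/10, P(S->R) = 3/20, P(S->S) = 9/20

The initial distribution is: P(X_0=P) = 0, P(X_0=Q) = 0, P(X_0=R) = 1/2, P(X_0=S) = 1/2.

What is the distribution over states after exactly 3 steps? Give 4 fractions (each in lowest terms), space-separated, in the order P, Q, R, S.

Answer: 2279/8000 3479/16000 2969/16000 2497/8000

Derivation:
Propagating the distribution step by step (d_{t+1} = d_t * P):
d_0 = (P=0, Q=0, R=1/2, S=1/2)
  d_1[P] = 0*9/20 + 0*1/4 + 1/2*1/20 + 1/2*3/10 = 7/40
  d_1[Q] = 0*3/20 + 0*1/4 + 1/2*1/2 + 1/2*1/10 = 3/10
  d_1[R] = 0*1/4 + 0*3/20 + 1/2*1/5 + 1/2*3/20 = 7/40
  d_1[S] = 0*3/20 + 0*7/20 + 1/2*1/4 + 1/2*9/20 = 7/20
d_1 = (P=7/40, Q=3/10, R=7/40, S=7/20)
  d_2[P] = 7/40*9/20 + 3/10*1/4 + 7/40*1/20 + 7/20*3/10 = 107/400
  d_2[Q] = 7/40*3/20 + 3/10*1/4 + 7/40*1/2 + 7/20*1/10 = 179/800
  d_2[R] = 7/40*1/4 + 3/10*3/20 + 7/40*1/5 + 7/20*3/20 = 141/800
  d_2[S] = 7/40*3/20 + 3/10*7/20 + 7/40*1/4 + 7/20*9/20 = 133/400
d_2 = (P=107/400, Q=179/800, R=141/800, S=133/400)
  d_3[P] = 107/400*9/20 + 179/800*1/4 + 141/800*1/20 + 133/400*3/10 = 2279/8000
  d_3[Q] = 107/400*3/20 + 179/800*1/4 + 141/800*1/2 + 133/400*1/10 = 3479/16000
  d_3[R] = 107/400*1/4 + 179/800*3/20 + 141/800*1/5 + 133/400*3/20 = 2969/16000
  d_3[S] = 107/400*3/20 + 179/800*7/20 + 141/800*1/4 + 133/400*9/20 = 2497/8000
d_3 = (P=2279/8000, Q=3479/16000, R=2969/16000, S=2497/8000)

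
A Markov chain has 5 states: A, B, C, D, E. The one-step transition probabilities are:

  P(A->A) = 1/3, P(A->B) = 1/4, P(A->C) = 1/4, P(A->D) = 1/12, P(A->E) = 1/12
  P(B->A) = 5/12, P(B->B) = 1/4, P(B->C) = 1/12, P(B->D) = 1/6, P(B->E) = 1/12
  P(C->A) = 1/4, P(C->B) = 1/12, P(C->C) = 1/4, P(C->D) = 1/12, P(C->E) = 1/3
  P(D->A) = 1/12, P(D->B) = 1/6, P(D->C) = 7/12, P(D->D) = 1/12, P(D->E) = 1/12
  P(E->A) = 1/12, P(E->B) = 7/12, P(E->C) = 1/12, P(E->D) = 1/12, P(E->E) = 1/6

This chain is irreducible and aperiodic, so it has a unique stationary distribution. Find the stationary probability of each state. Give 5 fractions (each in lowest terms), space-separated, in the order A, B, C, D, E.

Answer: 386/1415 361/1415 123/566 148/1415 85/566

Derivation:
The stationary distribution satisfies pi = pi * P, i.e.:
  pi_A = 1/3*pi_A + 5/12*pi_B + 1/4*pi_C + 1/12*pi_D + 1/12*pi_E
  pi_B = 1/4*pi_A + 1/4*pi_B + 1/12*pi_C + 1/6*pi_D + 7/12*pi_E
  pi_C = 1/4*pi_A + 1/12*pi_B + 1/4*pi_C + 7/12*pi_D + 1/12*pi_E
  pi_D = 1/12*pi_A + 1/6*pi_B + 1/12*pi_C + 1/12*pi_D + 1/12*pi_E
  pi_E = 1/12*pi_A + 1/12*pi_B + 1/3*pi_C + 1/12*pi_D + 1/6*pi_E
with normalization: pi_A + pi_B + pi_C + pi_D + pi_E = 1.

Using the first 4 balance equations plus normalization, the linear system A*pi = b is:
  [-2/3, 5/12, 1/4, 1/12, 1/12] . pi = 0
  [1/4, -3/4, 1/12, 1/6, 7/12] . pi = 0
  [1/4, 1/12, -3/4, 7/12, 1/12] . pi = 0
  [1/12, 1/6, 1/12, -11/12, 1/12] . pi = 0
  [1, 1, 1, 1, 1] . pi = 1

Solving yields:
  pi_A = 386/1415
  pi_B = 361/1415
  pi_C = 123/566
  pi_D = 148/1415
  pi_E = 85/566

Verification (pi * P):
  386/1415*1/3 + 361/1415*5/12 + 123/566*1/4 + 148/1415*1/12 + 85/566*1/12 = 386/1415 = pi_A  (ok)
  386/1415*1/4 + 361/1415*1/4 + 123/566*1/12 + 148/1415*1/6 + 85/566*7/12 = 361/1415 = pi_B  (ok)
  386/1415*1/4 + 361/1415*1/12 + 123/566*1/4 + 148/1415*7/12 + 85/566*1/12 = 123/566 = pi_C  (ok)
  386/1415*1/12 + 361/1415*1/6 + 123/566*1/12 + 148/1415*1/12 + 85/566*1/12 = 148/1415 = pi_D  (ok)
  386/1415*1/12 + 361/1415*1/12 + 123/566*1/3 + 148/1415*1/12 + 85/566*1/6 = 85/566 = pi_E  (ok)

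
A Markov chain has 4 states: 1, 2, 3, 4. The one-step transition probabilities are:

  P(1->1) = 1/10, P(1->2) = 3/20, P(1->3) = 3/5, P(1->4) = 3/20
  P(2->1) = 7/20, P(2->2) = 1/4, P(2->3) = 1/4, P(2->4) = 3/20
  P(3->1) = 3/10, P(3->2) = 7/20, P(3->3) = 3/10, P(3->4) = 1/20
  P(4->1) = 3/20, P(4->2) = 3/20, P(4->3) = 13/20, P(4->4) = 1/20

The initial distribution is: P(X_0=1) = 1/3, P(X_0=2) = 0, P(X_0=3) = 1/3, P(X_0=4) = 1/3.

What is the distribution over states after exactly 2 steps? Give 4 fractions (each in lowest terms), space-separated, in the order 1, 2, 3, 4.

Propagating the distribution step by step (d_{t+1} = d_t * P):
d_0 = (1=1/3, 2=0, 3=1/3, 4=1/3)
  d_1[1] = 1/3*1/10 + 0*7/20 + 1/3*3/10 + 1/3*3/20 = 11/60
  d_1[2] = 1/3*3/20 + 0*1/4 + 1/3*7/20 + 1/3*3/20 = 13/60
  d_1[3] = 1/3*3/5 + 0*1/4 + 1/3*3/10 + 1/3*13/20 = 31/60
  d_1[4] = 1/3*3/20 + 0*3/20 + 1/3*1/20 + 1/3*1/20 = 1/12
d_1 = (1=11/60, 2=13/60, 3=31/60, 4=1/12)
  d_2[1] = 11/60*1/10 + 13/60*7/20 + 31/60*3/10 + 1/12*3/20 = 157/600
  d_2[2] = 11/60*3/20 + 13/60*1/4 + 31/60*7/20 + 1/12*3/20 = 11/40
  d_2[3] = 11/60*3/5 + 13/60*1/4 + 31/60*3/10 + 1/12*13/20 = 28/75
  d_2[4] = 11/60*3/20 + 13/60*3/20 + 31/60*1/20 + 1/12*1/20 = 9/100
d_2 = (1=157/600, 2=11/40, 3=28/75, 4=9/100)

Answer: 157/600 11/40 28/75 9/100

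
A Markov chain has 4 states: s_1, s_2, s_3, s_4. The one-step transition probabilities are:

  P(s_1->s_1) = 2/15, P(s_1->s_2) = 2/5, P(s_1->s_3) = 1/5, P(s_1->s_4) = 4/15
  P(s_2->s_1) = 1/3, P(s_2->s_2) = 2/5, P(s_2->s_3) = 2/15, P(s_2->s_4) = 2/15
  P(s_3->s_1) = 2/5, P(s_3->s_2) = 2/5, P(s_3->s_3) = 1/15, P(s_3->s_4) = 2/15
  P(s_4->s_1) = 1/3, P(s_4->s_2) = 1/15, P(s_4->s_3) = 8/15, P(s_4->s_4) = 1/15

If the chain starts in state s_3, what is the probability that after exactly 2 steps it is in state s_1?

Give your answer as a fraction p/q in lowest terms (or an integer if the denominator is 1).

Answer: 58/225

Derivation:
Computing P^2 by repeated multiplication:
P^1 =
  s_1: [2/15, 2/5, 1/5, 4/15]
  s_2: [1/3, 2/5, 2/15, 2/15]
  s_3: [2/5, 2/5, 1/15, 2/15]
  s_4: [1/3, 1/15, 8/15, 1/15]
P^2 =
  s_1: [8/25, 14/45, 53/225, 2/15]
  s_2: [62/225, 16/45, 1/5, 38/225]
  s_3: [58/225, 16/45, 47/225, 8/45]
  s_4: [68/225, 17/45, 11/75, 13/75]

(P^2)[s_3 -> s_1] = 58/225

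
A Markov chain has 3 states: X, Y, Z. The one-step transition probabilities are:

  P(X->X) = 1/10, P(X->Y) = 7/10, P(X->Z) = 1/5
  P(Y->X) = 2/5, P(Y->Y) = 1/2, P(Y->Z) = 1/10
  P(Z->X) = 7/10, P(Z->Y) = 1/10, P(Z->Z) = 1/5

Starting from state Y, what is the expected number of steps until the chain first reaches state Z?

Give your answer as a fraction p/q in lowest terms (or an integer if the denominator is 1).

Answer: 130/17

Derivation:
Let h_i = expected steps to first reach Z from state i.
Boundary: h_Z = 0.
First-step equations for the other states:
  h_X = 1 + 1/10*h_X + 7/10*h_Y + 1/5*h_Z
  h_Y = 1 + 2/5*h_X + 1/2*h_Y + 1/10*h_Z

Substituting h_Z = 0 and rearranging gives the linear system (I - Q) h = 1:
  [9/10, -7/10] . (h_X, h_Y) = 1
  [-2/5, 1/2] . (h_X, h_Y) = 1

Solving yields:
  h_X = 120/17
  h_Y = 130/17

Starting state is Y, so the expected hitting time is h_Y = 130/17.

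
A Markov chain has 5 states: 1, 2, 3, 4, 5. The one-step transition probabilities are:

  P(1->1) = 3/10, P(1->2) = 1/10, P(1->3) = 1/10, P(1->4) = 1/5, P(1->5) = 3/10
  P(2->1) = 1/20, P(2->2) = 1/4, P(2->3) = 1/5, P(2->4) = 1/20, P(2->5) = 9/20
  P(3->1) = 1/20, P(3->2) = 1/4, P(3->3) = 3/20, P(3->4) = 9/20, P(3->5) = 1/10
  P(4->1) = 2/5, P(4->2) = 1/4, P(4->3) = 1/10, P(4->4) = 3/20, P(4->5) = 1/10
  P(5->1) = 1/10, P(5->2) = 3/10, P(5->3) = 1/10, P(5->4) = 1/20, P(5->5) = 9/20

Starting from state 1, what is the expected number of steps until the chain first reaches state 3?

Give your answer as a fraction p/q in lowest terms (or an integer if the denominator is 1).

Answer: 2298/281

Derivation:
Let h_i = expected steps to first reach 3 from state i.
Boundary: h_3 = 0.
First-step equations for the other states:
  h_1 = 1 + 3/10*h_1 + 1/10*h_2 + 1/10*h_3 + 1/5*h_4 + 3/10*h_5
  h_2 = 1 + 1/20*h_1 + 1/4*h_2 + 1/5*h_3 + 1/20*h_4 + 9/20*h_5
  h_4 = 1 + 2/5*h_1 + 1/4*h_2 + 1/10*h_3 + 3/20*h_4 + 1/10*h_5
  h_5 = 1 + 1/10*h_1 + 3/10*h_2 + 1/10*h_3 + 1/20*h_4 + 9/20*h_5

Substituting h_3 = 0 and rearranging gives the linear system (I - Q) h = 1:
  [7/10, -1/10, -1/5, -3/10] . (h_1, h_2, h_4, h_5) = 1
  [-1/20, 3/4, -1/20, -9/20] . (h_1, h_2, h_4, h_5) = 1
  [-2/5, -1/4, 17/20, -1/10] . (h_1, h_2, h_4, h_5) = 1
  [-1/10, -3/10, -1/20, 11/20] . (h_1, h_2, h_4, h_5) = 1

Solving yields:
  h_1 = 2298/281
  h_2 = 2022/281
  h_4 = 2270/281
  h_5 = 2238/281

Starting state is 1, so the expected hitting time is h_1 = 2298/281.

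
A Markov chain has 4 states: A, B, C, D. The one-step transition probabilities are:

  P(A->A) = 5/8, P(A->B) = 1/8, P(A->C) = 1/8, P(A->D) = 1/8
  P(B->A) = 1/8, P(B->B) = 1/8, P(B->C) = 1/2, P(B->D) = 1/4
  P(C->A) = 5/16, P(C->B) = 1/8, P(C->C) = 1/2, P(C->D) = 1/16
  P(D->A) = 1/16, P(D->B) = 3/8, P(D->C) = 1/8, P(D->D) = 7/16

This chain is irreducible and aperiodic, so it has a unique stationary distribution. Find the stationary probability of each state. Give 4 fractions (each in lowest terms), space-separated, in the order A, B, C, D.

The stationary distribution satisfies pi = pi * P, i.e.:
  pi_A = 5/8*pi_A + 1/8*pi_B + 5/16*pi_C + 1/16*pi_D
  pi_B = 1/8*pi_A + 1/8*pi_B + 1/8*pi_C + 3/8*pi_D
  pi_C = 1/8*pi_A + 1/2*pi_B + 1/2*pi_C + 1/8*pi_D
  pi_D = 1/8*pi_A + 1/4*pi_B + 1/16*pi_C + 7/16*pi_D
with normalization: pi_A + pi_B + pi_C + pi_D = 1.

Using the first 3 balance equations plus normalization, the linear system A*pi = b is:
  [-3/8, 1/8, 5/16, 1/16] . pi = 0
  [1/8, -7/8, 1/8, 3/8] . pi = 0
  [1/8, 1/2, -1/2, 1/8] . pi = 0
  [1, 1, 1, 1] . pi = 1

Solving yields:
  pi_A = 145/426
  pi_B = 73/426
  pi_C = 43/142
  pi_D = 79/426

Verification (pi * P):
  145/426*5/8 + 73/426*1/8 + 43/142*5/16 + 79/426*1/16 = 145/426 = pi_A  (ok)
  145/426*1/8 + 73/426*1/8 + 43/142*1/8 + 79/426*3/8 = 73/426 = pi_B  (ok)
  145/426*1/8 + 73/426*1/2 + 43/142*1/2 + 79/426*1/8 = 43/142 = pi_C  (ok)
  145/426*1/8 + 73/426*1/4 + 43/142*1/16 + 79/426*7/16 = 79/426 = pi_D  (ok)

Answer: 145/426 73/426 43/142 79/426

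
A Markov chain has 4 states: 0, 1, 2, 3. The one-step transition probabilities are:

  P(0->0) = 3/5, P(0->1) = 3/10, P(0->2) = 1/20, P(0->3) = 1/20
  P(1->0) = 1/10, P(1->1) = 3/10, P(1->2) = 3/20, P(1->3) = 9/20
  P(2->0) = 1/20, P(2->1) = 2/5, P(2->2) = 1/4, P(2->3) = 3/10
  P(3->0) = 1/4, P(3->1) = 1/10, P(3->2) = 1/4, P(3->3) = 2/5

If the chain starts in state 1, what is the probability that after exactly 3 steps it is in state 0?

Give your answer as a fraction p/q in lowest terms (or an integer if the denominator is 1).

Answer: 999/4000

Derivation:
Computing P^3 by repeated multiplication:
P^1 =
  0: [3/5, 3/10, 1/20, 1/20]
  1: [1/10, 3/10, 3/20, 9/20]
  2: [1/20, 2/5, 1/4, 3/10]
  3: [1/4, 1/10, 1/4, 2/5]
P^2 =
  0: [81/200, 59/200, 1/10, 1/5]
  1: [21/100, 9/40, 1/5, 73/200]
  2: [63/400, 53/200, 1/5, 151/400]
  3: [109/400, 49/200, 19/100, 117/400]
P^3 =
  0: [131/400, 27/100, 279/2000, 263/1000]
  1: [999/4000, 247/1000, 371/2000, 1271/4000]
  2: [1803/8000, 489/2000, 24/125, 541/1600]
  3: [433/1600, 521/2000, 171/1000, 2383/8000]

(P^3)[1 -> 0] = 999/4000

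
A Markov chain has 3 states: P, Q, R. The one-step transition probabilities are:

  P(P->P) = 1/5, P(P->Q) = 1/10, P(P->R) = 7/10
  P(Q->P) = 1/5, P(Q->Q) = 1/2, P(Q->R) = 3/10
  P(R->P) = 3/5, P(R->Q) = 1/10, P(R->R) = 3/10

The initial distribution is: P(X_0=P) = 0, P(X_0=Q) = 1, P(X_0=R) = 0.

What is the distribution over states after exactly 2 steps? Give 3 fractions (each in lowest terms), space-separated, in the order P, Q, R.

Propagating the distribution step by step (d_{t+1} = d_t * P):
d_0 = (P=0, Q=1, R=0)
  d_1[P] = 0*1/5 + 1*1/5 + 0*3/5 = 1/5
  d_1[Q] = 0*1/10 + 1*1/2 + 0*1/10 = 1/2
  d_1[R] = 0*7/10 + 1*3/10 + 0*3/10 = 3/10
d_1 = (P=1/5, Q=1/2, R=3/10)
  d_2[P] = 1/5*1/5 + 1/2*1/5 + 3/10*3/5 = 8/25
  d_2[Q] = 1/5*1/10 + 1/2*1/2 + 3/10*1/10 = 3/10
  d_2[R] = 1/5*7/10 + 1/2*3/10 + 3/10*3/10 = 19/50
d_2 = (P=8/25, Q=3/10, R=19/50)

Answer: 8/25 3/10 19/50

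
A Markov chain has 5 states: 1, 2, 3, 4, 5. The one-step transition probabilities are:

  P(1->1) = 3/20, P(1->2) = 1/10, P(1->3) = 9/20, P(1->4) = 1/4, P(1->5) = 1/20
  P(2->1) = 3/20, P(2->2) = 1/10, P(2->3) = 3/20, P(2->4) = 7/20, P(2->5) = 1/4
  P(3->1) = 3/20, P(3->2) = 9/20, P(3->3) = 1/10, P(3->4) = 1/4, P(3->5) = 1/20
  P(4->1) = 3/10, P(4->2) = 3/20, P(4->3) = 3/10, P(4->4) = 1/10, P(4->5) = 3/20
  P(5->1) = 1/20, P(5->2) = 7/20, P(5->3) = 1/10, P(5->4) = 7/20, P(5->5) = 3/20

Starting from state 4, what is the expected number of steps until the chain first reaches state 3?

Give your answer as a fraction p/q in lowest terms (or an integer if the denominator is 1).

Answer: 91720/25509

Derivation:
Let h_i = expected steps to first reach 3 from state i.
Boundary: h_3 = 0.
First-step equations for the other states:
  h_1 = 1 + 3/20*h_1 + 1/10*h_2 + 9/20*h_3 + 1/4*h_4 + 1/20*h_5
  h_2 = 1 + 3/20*h_1 + 1/10*h_2 + 3/20*h_3 + 7/20*h_4 + 1/4*h_5
  h_4 = 1 + 3/10*h_1 + 3/20*h_2 + 3/10*h_3 + 1/10*h_4 + 3/20*h_5
  h_5 = 1 + 1/20*h_1 + 7/20*h_2 + 1/10*h_3 + 7/20*h_4 + 3/20*h_5

Substituting h_3 = 0 and rearranging gives the linear system (I - Q) h = 1:
  [17/20, -1/10, -1/4, -1/20] . (h_1, h_2, h_4, h_5) = 1
  [-3/20, 9/10, -7/20, -1/4] . (h_1, h_2, h_4, h_5) = 1
  [-3/10, -3/20, 9/10, -3/20] . (h_1, h_2, h_4, h_5) = 1
  [-1/20, -7/20, -7/20, 17/20] . (h_1, h_2, h_4, h_5) = 1

Solving yields:
  h_1 = 76760/25509
  h_2 = 109400/25509
  h_4 = 91720/25509
  h_5 = 117340/25509

Starting state is 4, so the expected hitting time is h_4 = 91720/25509.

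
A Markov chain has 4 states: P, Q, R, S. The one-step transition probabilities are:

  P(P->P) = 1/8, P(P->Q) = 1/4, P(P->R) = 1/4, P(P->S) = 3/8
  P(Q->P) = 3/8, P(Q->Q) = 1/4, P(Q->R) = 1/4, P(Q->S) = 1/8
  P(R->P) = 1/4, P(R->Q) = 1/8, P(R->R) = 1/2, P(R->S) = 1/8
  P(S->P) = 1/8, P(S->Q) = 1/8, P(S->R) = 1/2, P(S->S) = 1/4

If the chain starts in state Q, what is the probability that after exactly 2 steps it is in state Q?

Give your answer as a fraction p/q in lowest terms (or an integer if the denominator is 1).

Computing P^2 by repeated multiplication:
P^1 =
  P: [1/8, 1/4, 1/4, 3/8]
  Q: [3/8, 1/4, 1/4, 1/8]
  R: [1/4, 1/8, 1/2, 1/8]
  S: [1/8, 1/8, 1/2, 1/4]
P^2 =
  P: [7/32, 11/64, 13/32, 13/64]
  Q: [7/32, 13/64, 11/32, 15/64]
  R: [7/32, 11/64, 13/32, 13/64]
  S: [7/32, 5/32, 7/16, 3/16]

(P^2)[Q -> Q] = 13/64

Answer: 13/64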